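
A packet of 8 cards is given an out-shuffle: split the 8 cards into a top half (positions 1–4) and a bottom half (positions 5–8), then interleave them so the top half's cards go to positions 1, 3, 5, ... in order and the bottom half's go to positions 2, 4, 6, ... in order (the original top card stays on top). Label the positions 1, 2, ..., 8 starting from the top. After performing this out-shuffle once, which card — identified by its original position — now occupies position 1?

1

Work backwards from position 1, undoing one out-shuffle at a time:
1 ← 1
So the card now at position 1 started at position 1.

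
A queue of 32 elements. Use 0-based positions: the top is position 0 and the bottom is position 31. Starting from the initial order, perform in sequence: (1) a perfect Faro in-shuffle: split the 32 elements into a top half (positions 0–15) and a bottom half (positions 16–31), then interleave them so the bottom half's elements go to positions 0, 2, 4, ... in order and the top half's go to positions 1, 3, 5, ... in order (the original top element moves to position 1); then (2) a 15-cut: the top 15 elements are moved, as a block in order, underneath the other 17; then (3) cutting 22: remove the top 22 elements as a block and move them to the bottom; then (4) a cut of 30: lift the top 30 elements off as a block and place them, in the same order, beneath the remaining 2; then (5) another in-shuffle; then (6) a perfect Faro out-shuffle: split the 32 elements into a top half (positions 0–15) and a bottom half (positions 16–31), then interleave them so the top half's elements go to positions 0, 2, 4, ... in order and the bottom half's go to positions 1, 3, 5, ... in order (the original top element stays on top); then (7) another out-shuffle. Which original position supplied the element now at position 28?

19

Undo the operations in reverse order, starting from position 28:
  undo op 7 (out-shuffle, from top half): 28 ← 14
  undo op 6 (out-shuffle, from top half): 14 ← 7
  undo op 5 (in-shuffle, from top half): 7 ← 3
  undo op 4 (cut 30): 3 ← 1
  undo op 3 (cut 22): 1 ← 23
  undo op 2 (cut 15): 23 ← 6
  undo op 1 (in-shuffle, from bottom half): 6 ← 19
So the element at position 28 came from original position 19.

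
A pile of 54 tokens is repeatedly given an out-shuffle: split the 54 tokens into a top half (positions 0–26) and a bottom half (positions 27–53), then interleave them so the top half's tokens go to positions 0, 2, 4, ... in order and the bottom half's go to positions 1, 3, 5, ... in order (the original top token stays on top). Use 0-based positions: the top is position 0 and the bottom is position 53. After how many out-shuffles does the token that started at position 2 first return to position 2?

Follow position 2 under repeated out-shuffles:
2 → 4 → 8 → 16 → 32 → 11 → 22 → 44 → ... → 2 (length 52)
It first returns after 52 out-shuffles.

52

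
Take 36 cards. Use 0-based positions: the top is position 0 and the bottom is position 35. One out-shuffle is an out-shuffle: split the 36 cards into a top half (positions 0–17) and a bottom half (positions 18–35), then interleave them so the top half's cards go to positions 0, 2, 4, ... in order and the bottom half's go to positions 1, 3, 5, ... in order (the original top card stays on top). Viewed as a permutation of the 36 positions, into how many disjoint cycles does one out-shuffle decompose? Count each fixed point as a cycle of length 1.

7

Trace each unvisited position around until it returns:
(0) (1 2 4 8 16 32 ... len 12) (3 6 12 24 13 26 ... len 12) (5 10 20) (7 14 28 21) (15 30 25) (35)
7 cycles in total.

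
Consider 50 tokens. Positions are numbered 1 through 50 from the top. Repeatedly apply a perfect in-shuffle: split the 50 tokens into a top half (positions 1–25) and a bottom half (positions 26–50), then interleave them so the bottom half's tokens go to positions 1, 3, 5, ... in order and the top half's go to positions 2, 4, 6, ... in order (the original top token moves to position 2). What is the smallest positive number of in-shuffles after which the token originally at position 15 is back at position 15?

Follow position 15 under repeated in-shuffles:
15 → 30 → 9 → 18 → 36 → 21 → 42 → 33 → 15
It first returns after 8 in-shuffles.

8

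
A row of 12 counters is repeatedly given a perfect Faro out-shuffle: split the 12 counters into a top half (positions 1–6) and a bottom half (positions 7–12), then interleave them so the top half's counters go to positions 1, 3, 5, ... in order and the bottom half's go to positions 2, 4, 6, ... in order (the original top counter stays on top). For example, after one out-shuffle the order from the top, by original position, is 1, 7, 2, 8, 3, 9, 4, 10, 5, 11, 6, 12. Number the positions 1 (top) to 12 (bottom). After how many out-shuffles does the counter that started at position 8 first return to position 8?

10

Follow position 8 under repeated out-shuffles:
8 → 4 → 7 → 2 → 3 → 5 → 9 → 6 → 11 → 10 → 8
It first returns after 10 out-shuffles.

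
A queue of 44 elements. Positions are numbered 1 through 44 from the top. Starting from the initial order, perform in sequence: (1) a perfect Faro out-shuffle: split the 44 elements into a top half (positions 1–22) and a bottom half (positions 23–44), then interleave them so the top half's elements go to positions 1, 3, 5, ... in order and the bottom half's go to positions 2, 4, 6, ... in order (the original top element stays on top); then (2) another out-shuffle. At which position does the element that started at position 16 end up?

Track the element from position 16 forward through each operation:
  after op 1 (out-shuffle): 16 → 31
  after op 2 (out-shuffle): 31 → 18

18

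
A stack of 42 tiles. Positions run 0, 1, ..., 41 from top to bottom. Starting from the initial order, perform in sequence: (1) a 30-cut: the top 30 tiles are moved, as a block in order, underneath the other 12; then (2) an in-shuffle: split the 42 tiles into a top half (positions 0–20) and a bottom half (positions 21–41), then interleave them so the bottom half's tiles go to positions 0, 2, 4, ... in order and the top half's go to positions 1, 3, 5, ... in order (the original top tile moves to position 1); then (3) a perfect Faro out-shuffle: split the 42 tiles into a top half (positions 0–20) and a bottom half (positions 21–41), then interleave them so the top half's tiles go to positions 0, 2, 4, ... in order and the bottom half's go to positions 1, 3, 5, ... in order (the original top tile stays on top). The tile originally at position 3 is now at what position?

21

Track the tile from position 3 forward through each operation:
  after op 1 (cut 30): 3 → 15
  after op 2 (in-shuffle): 15 → 31
  after op 3 (out-shuffle): 31 → 21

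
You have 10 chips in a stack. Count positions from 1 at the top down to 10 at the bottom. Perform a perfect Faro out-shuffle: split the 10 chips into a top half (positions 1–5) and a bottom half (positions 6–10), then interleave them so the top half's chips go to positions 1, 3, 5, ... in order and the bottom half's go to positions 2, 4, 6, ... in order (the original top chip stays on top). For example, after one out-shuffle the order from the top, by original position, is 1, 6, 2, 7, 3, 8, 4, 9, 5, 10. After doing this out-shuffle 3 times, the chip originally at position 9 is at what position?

Track the chip's position through each out-shuffle:
9 → 8 → 6 → 2

2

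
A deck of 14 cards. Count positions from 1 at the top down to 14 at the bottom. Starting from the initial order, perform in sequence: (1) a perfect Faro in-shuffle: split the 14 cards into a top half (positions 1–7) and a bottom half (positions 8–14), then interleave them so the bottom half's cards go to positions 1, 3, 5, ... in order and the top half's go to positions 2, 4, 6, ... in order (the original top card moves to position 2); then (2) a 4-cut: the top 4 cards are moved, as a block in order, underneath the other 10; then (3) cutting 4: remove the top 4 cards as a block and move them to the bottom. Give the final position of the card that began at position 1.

8

Track the card from position 1 forward through each operation:
  after op 1 (in-shuffle): 1 → 2
  after op 2 (cut 4): 2 → 12
  after op 3 (cut 4): 12 → 8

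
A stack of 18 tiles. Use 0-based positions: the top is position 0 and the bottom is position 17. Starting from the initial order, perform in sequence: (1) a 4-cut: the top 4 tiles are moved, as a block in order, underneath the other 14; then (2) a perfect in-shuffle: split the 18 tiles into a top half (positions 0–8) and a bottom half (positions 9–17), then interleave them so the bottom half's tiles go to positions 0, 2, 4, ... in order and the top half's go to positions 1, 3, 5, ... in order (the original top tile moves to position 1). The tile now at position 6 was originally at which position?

Undo the operations in reverse order, starting from position 6:
  undo op 2 (in-shuffle, from bottom half): 6 ← 12
  undo op 1 (cut 4): 12 ← 16
So the tile at position 6 came from original position 16.

16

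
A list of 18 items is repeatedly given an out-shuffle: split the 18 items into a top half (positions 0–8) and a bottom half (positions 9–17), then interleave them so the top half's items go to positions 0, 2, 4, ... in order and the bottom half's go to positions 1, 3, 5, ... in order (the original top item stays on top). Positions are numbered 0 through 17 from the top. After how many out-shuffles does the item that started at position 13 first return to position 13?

8

Follow position 13 under repeated out-shuffles:
13 → 9 → 1 → 2 → 4 → 8 → 16 → 15 → 13
It first returns after 8 out-shuffles.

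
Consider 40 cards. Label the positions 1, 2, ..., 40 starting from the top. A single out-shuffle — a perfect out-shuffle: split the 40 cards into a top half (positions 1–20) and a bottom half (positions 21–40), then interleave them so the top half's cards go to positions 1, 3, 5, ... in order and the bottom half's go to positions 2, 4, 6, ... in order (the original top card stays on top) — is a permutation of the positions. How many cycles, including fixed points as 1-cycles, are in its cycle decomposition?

Trace each unvisited position around until it returns:
(1) (2 3 5 9 17 33 ... len 12) (4 7 13 25 10 19 ... len 12) (8 15 29 18 35 30 ... len 12) (14 27) (40)
6 cycles in total.

6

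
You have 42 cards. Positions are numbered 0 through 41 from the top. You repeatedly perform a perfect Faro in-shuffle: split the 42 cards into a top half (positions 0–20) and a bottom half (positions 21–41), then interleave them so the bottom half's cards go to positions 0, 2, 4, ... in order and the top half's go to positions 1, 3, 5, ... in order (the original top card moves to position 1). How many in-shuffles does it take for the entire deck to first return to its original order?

The in-shuffle permutes the 42 positions with cycle lengths [14, 14, 14].
Every card is home exactly when every cycle has completed a whole number of laps, i.e. after lcm(14) = 14 in-shuffles.

14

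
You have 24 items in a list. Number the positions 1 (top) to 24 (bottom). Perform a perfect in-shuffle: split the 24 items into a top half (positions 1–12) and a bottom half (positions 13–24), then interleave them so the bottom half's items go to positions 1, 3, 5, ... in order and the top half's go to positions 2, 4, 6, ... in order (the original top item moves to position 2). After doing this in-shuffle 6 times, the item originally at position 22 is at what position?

8

Track the item's position through each in-shuffle:
22 → 19 → 13 → 1 → 2 → 4 → 8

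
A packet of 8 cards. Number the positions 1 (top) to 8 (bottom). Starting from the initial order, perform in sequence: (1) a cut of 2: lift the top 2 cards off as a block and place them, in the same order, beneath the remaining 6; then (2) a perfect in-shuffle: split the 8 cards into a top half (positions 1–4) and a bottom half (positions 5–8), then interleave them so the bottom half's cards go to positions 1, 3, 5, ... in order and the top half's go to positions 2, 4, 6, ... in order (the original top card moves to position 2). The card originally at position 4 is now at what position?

4

Track the card from position 4 forward through each operation:
  after op 1 (cut 2): 4 → 2
  after op 2 (in-shuffle): 2 → 4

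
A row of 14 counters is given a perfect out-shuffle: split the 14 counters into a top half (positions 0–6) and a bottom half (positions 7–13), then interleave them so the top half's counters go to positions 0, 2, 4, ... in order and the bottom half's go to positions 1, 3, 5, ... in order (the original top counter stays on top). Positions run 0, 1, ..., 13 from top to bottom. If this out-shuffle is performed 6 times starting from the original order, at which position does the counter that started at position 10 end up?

Track the counter's position through each out-shuffle:
10 → 7 → 1 → 2 → 4 → 8 → 3

3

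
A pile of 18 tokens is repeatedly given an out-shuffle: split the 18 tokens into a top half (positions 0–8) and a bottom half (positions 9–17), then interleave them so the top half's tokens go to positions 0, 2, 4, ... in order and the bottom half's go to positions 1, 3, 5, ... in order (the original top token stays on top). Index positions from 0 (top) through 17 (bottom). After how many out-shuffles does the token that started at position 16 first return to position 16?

8

Follow position 16 under repeated out-shuffles:
16 → 15 → 13 → 9 → 1 → 2 → 4 → 8 → 16
It first returns after 8 out-shuffles.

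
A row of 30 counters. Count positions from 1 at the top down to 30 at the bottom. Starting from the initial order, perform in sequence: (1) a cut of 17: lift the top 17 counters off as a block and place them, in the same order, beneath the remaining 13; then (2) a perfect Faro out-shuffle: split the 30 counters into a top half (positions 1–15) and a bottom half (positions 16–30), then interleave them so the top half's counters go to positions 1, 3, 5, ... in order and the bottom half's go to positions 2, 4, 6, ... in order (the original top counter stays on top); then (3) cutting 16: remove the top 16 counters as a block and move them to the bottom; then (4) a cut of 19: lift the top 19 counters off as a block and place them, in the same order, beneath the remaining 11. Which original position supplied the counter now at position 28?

19

Undo the operations in reverse order, starting from position 28:
  undo op 4 (cut 19): 28 ← 17
  undo op 3 (cut 16): 17 ← 3
  undo op 2 (out-shuffle, from top half): 3 ← 2
  undo op 1 (cut 17): 2 ← 19
So the counter at position 28 came from original position 19.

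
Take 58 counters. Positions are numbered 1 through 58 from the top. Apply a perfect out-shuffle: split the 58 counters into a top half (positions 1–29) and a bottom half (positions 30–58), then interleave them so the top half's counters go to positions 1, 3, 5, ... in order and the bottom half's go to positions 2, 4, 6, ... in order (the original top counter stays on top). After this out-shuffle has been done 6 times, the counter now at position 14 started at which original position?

11

Work backwards from position 14, undoing one out-shuffle at a time:
14 ← 36 ← 47 ← 24 ← 41 ← 21 ← 11
So the counter now at position 14 started at position 11.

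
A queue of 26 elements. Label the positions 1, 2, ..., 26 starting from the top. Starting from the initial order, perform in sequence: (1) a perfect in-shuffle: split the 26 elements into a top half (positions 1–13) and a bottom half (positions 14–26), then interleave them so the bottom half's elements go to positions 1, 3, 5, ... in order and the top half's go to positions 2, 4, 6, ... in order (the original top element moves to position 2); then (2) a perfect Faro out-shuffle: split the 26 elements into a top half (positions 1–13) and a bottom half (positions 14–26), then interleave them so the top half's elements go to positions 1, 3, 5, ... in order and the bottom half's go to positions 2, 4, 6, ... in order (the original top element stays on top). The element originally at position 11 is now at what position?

Track the element from position 11 forward through each operation:
  after op 1 (in-shuffle): 11 → 22
  after op 2 (out-shuffle): 22 → 18

18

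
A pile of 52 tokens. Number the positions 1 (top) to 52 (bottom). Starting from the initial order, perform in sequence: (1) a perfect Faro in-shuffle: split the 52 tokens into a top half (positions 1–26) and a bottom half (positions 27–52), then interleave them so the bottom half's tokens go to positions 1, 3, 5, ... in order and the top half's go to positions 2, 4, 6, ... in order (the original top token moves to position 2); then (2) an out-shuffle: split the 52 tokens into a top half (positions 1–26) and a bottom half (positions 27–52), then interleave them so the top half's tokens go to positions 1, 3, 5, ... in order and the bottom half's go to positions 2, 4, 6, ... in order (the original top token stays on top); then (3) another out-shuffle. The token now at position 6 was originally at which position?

Undo the operations in reverse order, starting from position 6:
  undo op 3 (out-shuffle, from bottom half): 6 ← 29
  undo op 2 (out-shuffle, from top half): 29 ← 15
  undo op 1 (in-shuffle, from bottom half): 15 ← 34
So the token at position 6 came from original position 34.

34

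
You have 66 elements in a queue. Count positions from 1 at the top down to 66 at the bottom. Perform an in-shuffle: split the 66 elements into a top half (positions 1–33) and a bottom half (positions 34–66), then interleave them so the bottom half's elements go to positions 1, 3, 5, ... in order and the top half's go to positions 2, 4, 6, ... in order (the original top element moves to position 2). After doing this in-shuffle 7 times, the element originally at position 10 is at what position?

Track the element's position through each in-shuffle:
10 → 20 → 40 → 13 → 26 → 52 → 37 → 7

7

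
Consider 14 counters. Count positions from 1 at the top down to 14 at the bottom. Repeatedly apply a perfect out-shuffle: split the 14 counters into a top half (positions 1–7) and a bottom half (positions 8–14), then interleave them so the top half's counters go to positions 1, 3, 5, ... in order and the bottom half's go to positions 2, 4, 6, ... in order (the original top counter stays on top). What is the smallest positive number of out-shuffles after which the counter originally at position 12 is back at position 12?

Follow position 12 under repeated out-shuffles:
12 → 10 → 6 → 11 → 8 → 2 → 3 → 5 → 9 → 4 → 7 → 13 → 12
It first returns after 12 out-shuffles.

12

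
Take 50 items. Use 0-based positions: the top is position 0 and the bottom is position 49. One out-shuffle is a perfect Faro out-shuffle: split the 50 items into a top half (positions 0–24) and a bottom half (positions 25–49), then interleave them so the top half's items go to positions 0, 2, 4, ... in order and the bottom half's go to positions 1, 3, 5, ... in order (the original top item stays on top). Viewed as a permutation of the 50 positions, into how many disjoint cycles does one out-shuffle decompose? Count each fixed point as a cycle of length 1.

Trace each unvisited position around until it returns:
(0) (1 2 4 8 16 32 ... len 21) (3 6 12 24 48 47 ... len 21) (7 14 28) (21 42 35) (49)
6 cycles in total.

6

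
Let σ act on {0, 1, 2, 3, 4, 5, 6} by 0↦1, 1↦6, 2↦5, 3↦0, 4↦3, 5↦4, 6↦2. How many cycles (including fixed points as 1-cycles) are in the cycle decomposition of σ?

Cycle decomposition: (0 1 6 2 5 4 3).
1 cycle.

1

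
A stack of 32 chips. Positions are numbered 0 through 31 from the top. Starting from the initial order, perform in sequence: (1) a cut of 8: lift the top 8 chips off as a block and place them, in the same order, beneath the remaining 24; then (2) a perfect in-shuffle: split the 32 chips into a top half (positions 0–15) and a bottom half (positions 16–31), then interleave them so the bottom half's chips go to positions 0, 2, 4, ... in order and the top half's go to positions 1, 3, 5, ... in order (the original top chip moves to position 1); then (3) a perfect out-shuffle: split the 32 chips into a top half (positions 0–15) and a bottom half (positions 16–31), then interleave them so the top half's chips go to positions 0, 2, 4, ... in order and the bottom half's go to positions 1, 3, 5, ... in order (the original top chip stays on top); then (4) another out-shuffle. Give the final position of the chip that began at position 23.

Track the chip from position 23 forward through each operation:
  after op 1 (cut 8): 23 → 15
  after op 2 (in-shuffle): 15 → 31
  after op 3 (out-shuffle): 31 → 31
  after op 4 (out-shuffle): 31 → 31

31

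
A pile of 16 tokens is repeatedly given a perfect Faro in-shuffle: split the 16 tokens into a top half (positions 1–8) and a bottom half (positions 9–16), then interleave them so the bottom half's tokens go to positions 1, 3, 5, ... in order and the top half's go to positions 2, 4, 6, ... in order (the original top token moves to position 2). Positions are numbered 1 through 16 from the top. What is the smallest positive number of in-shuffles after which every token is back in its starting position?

8

The in-shuffle permutes the 16 positions with cycle lengths [8, 8].
Every token is home exactly when every cycle has completed a whole number of laps, i.e. after lcm(8) = 8 in-shuffles.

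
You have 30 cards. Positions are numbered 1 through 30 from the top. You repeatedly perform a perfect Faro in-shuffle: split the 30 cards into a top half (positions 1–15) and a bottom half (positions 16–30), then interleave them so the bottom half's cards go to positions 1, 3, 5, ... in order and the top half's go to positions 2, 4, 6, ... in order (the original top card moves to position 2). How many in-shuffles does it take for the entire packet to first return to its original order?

5

The in-shuffle permutes the 30 positions with cycle lengths [5, 5, 5, 5, 5, 5].
Every card is home exactly when every cycle has completed a whole number of laps, i.e. after lcm(5) = 5 in-shuffles.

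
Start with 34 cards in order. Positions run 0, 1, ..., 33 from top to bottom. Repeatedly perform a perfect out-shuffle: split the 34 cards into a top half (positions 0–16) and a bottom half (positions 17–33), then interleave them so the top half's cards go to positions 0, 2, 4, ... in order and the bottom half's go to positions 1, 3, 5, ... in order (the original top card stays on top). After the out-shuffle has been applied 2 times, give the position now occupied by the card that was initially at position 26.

5

Track the card's position through each out-shuffle:
26 → 19 → 5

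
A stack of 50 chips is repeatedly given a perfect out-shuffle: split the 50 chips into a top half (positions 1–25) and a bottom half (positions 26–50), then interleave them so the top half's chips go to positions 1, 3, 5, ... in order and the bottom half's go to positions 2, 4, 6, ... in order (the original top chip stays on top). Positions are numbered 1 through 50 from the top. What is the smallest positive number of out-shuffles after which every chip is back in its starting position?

21

The out-shuffle permutes the 50 positions with cycle lengths [1, 1, 3, 3, 21, 21].
Every chip is home exactly when every cycle has completed a whole number of laps, i.e. after lcm(1, 3, 21) = 21 out-shuffles.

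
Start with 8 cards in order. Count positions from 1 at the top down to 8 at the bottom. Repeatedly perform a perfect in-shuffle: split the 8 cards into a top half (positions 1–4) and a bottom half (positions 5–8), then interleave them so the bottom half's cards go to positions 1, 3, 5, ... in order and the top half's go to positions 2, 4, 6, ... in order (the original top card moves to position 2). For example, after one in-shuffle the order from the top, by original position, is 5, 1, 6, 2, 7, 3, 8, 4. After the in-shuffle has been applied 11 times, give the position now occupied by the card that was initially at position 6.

Track the card's position through each in-shuffle:
6 → 3 → 6 → 3 → 6 → 3 → 6 → 3 → 6 → 3 → 6 → 3

3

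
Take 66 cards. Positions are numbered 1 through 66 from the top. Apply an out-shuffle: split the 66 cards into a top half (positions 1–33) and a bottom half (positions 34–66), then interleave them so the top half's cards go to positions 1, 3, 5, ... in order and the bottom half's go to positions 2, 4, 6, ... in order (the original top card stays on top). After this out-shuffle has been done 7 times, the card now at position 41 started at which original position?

46

Work backwards from position 41, undoing one out-shuffle at a time:
41 ← 21 ← 11 ← 6 ← 36 ← 51 ← 26 ← 46
So the card now at position 41 started at position 46.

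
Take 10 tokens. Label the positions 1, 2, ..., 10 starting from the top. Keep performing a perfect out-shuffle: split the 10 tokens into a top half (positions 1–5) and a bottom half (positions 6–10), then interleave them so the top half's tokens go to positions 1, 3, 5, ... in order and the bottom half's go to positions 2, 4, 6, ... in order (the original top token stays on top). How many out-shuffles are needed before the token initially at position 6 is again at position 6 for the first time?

6

Follow position 6 under repeated out-shuffles:
6 → 2 → 3 → 5 → 9 → 8 → 6
It first returns after 6 out-shuffles.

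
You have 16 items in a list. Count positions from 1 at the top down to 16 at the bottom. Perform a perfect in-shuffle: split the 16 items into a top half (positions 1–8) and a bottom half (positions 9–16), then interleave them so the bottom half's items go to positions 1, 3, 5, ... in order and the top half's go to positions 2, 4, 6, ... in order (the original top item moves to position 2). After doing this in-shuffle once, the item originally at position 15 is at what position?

13

Track the item's position through each in-shuffle:
15 → 13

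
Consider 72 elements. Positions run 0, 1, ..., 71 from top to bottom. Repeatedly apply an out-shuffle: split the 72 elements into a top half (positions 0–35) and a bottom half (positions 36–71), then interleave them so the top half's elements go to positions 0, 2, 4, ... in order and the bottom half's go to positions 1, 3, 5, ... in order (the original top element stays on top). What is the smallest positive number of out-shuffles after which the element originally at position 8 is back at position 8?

35

Follow position 8 under repeated out-shuffles:
8 → 16 → 32 → 64 → 57 → 43 → 15 → 30 → ... → 8 (length 35)
It first returns after 35 out-shuffles.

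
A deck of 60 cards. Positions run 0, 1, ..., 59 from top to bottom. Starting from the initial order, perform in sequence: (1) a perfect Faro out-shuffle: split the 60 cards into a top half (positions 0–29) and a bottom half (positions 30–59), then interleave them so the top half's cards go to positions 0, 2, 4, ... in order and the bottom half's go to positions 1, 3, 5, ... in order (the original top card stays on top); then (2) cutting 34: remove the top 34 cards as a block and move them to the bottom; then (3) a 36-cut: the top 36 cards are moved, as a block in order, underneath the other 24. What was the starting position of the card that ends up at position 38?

24

Undo the operations in reverse order, starting from position 38:
  undo op 3 (cut 36): 38 ← 14
  undo op 2 (cut 34): 14 ← 48
  undo op 1 (out-shuffle, from top half): 48 ← 24
So the card at position 38 came from original position 24.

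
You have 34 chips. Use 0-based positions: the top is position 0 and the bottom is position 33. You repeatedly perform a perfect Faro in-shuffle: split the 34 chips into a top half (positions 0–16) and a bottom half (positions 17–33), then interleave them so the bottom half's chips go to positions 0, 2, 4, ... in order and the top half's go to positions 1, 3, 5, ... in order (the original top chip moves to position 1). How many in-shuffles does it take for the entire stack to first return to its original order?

The in-shuffle permutes the 34 positions with cycle lengths [3, 3, 4, 12, 12].
Every chip is home exactly when every cycle has completed a whole number of laps, i.e. after lcm(3, 4, 12) = 12 in-shuffles.

12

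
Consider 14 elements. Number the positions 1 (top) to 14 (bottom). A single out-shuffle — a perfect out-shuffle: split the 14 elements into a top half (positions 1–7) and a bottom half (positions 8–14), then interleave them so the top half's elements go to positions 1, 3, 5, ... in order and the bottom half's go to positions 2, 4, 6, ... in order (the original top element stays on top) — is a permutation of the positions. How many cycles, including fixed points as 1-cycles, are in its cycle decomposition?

Trace each unvisited position around until it returns:
(1) (2 3 5 9 4 7 ... len 12) (14)
3 cycles in total.

3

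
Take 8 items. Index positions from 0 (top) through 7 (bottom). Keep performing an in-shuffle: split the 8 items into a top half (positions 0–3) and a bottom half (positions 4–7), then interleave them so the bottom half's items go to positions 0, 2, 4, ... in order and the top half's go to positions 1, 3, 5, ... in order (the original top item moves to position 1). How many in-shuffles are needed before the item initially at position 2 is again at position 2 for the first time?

2

Follow position 2 under repeated in-shuffles:
2 → 5 → 2
It first returns after 2 in-shuffles.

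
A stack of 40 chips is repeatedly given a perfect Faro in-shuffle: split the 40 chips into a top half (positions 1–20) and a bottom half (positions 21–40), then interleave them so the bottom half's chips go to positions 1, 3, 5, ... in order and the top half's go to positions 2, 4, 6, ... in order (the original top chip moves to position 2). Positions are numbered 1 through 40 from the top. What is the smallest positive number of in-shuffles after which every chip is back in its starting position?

20

The in-shuffle permutes the 40 positions with cycle lengths [20, 20].
Every chip is home exactly when every cycle has completed a whole number of laps, i.e. after lcm(20) = 20 in-shuffles.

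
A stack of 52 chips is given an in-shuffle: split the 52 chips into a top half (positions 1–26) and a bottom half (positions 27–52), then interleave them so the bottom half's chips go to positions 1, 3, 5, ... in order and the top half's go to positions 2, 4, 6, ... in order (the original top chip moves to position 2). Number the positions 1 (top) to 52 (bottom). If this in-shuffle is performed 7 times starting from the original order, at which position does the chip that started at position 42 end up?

23

Track the chip's position through each in-shuffle:
42 → 31 → 9 → 18 → 36 → 19 → 38 → 23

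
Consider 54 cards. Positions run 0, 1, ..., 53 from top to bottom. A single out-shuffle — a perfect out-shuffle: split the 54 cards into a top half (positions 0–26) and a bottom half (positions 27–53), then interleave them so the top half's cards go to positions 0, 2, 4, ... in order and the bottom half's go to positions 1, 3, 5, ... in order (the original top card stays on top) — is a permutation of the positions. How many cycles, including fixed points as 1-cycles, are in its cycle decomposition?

Trace each unvisited position around until it returns:
(0) (1 2 4 8 16 32 ... len 52) (53)
3 cycles in total.

3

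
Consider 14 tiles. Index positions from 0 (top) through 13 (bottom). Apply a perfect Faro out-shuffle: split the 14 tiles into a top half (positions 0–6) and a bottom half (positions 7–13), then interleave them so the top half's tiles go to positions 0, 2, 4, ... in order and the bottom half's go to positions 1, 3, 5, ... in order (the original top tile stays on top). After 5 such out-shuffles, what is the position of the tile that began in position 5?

Track the tile's position through each out-shuffle:
5 → 10 → 7 → 1 → 2 → 4

4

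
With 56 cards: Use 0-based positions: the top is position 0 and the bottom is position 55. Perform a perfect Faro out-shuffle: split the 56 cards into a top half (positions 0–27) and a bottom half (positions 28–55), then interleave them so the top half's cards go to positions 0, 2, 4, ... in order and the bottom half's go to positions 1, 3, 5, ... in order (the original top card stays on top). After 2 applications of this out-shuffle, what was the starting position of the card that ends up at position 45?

25

Work backwards from position 45, undoing one out-shuffle at a time:
45 ← 50 ← 25
So the card now at position 45 started at position 25.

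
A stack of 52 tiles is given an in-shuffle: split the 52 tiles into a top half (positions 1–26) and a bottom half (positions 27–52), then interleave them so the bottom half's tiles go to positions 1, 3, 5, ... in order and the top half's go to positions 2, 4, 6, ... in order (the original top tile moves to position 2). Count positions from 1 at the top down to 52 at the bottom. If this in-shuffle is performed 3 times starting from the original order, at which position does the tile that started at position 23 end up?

Track the tile's position through each in-shuffle:
23 → 46 → 39 → 25

25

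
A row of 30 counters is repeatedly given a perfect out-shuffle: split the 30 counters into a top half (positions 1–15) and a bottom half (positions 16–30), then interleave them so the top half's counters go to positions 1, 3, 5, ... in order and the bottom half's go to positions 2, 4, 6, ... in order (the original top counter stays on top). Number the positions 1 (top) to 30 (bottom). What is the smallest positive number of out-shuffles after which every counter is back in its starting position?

28

The out-shuffle permutes the 30 positions with cycle lengths [1, 1, 28].
Every counter is home exactly when every cycle has completed a whole number of laps, i.e. after lcm(1, 28) = 28 out-shuffles.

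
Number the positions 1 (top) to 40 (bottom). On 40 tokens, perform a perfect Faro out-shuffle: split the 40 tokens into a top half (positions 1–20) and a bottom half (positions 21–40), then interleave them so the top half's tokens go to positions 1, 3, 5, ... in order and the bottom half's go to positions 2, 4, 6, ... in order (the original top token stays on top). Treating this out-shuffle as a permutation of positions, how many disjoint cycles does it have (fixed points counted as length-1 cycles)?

6

Trace each unvisited position around until it returns:
(1) (2 3 5 9 17 33 ... len 12) (4 7 13 25 10 19 ... len 12) (8 15 29 18 35 30 ... len 12) (14 27) (40)
6 cycles in total.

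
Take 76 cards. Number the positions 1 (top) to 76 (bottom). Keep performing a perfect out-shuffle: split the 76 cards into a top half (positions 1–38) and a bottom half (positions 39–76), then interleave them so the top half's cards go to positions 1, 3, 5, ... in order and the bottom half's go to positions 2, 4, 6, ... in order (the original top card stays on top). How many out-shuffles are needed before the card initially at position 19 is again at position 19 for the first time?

20

Follow position 19 under repeated out-shuffles:
19 → 37 → 73 → 70 → 64 → 52 → 28 → 55 → 34 → 67 → 58 → 40 → 4 → 7 → 13 → 25 → 49 → 22 → 43 → 10 → 19
It first returns after 20 out-shuffles.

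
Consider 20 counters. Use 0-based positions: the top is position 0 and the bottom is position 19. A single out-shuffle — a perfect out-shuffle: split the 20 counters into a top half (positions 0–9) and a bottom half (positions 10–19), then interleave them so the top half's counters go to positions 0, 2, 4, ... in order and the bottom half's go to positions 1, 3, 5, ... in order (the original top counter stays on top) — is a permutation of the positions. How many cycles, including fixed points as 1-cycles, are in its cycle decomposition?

Trace each unvisited position around until it returns:
(0) (1 2 4 8 16 13 ... len 18) (19)
3 cycles in total.

3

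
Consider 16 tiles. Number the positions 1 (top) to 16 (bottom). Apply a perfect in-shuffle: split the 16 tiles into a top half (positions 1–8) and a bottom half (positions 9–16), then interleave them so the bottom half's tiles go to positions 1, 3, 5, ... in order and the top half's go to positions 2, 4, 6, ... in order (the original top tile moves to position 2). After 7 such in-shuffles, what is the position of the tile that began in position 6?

3

Track the tile's position through each in-shuffle:
6 → 12 → 7 → 14 → 11 → 5 → 10 → 3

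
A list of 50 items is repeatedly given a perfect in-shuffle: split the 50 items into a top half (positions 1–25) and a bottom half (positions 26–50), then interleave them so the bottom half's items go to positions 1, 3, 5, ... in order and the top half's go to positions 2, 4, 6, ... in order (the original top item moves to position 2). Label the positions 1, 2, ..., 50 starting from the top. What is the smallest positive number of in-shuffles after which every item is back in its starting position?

8

The in-shuffle permutes the 50 positions with cycle lengths [2, 8, 8, 8, 8, 8, 8].
Every item is home exactly when every cycle has completed a whole number of laps, i.e. after lcm(2, 8) = 8 in-shuffles.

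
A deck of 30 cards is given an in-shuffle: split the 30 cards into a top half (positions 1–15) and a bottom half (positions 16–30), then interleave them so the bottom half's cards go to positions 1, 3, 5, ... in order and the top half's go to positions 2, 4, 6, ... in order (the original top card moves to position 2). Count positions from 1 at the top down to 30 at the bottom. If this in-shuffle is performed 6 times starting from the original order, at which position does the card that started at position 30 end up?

Track the card's position through each in-shuffle:
30 → 29 → 27 → 23 → 15 → 30 → 29

29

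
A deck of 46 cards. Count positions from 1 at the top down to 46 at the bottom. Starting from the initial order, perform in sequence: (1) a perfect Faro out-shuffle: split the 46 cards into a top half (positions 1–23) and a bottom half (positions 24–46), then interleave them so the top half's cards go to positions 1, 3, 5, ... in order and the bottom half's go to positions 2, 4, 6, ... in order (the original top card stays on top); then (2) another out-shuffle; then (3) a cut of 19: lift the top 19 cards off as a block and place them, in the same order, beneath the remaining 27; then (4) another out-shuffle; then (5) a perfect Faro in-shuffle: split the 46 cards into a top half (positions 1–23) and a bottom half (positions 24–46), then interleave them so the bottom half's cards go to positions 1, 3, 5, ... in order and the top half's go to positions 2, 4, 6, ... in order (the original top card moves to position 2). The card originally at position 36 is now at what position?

40

Track the card from position 36 forward through each operation:
  after op 1 (out-shuffle): 36 → 26
  after op 2 (out-shuffle): 26 → 6
  after op 3 (cut 19): 6 → 33
  after op 4 (out-shuffle): 33 → 20
  after op 5 (in-shuffle): 20 → 40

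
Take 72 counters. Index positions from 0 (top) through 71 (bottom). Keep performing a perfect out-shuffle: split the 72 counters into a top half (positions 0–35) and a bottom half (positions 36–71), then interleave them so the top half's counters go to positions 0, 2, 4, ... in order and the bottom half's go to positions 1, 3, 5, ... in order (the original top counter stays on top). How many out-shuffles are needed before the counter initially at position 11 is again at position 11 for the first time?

35

Follow position 11 under repeated out-shuffles:
11 → 22 → 44 → 17 → 34 → 68 → 65 → 59 → ... → 11 (length 35)
It first returns after 35 out-shuffles.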